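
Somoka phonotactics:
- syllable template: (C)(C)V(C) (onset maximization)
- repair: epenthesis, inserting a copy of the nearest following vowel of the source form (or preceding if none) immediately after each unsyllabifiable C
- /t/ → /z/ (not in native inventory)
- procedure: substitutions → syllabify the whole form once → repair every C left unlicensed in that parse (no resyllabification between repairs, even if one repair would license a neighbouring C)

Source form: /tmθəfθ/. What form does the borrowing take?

Substitution: /t/ → /z/, giving /zmθəfθ/.
Syllabifying with onset maximization leaves /z/, /θ/ stranded (at most one coda consonant is licensed; onsets may contain at most 2 consonants).
Each unlicensed consonant becomes the onset of a new syllable: /z/ → /zə/, /θ/ → /θə/.

zəmθəfθə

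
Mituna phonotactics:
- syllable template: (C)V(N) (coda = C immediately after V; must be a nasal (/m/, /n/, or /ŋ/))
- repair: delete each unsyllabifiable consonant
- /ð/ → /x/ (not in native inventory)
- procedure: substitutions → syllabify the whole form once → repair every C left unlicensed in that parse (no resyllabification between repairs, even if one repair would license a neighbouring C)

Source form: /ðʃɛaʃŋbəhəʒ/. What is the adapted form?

ʃɛabəhə

Substitution: /ð/ → /x/, giving /xʃɛaʃŋbəhəʒ/.
The consonants /x/, /ʃ/, /ŋ/, /ʒ/ cannot be parsed into a legal (C)V(N) syllable (only a nasal (/m/, /n/, or /ŋ/) is licensed in coda position; onsets are limited to one consonant).
Deletion applies to /x/, /ʃ/, /ŋ/, /ʒ/.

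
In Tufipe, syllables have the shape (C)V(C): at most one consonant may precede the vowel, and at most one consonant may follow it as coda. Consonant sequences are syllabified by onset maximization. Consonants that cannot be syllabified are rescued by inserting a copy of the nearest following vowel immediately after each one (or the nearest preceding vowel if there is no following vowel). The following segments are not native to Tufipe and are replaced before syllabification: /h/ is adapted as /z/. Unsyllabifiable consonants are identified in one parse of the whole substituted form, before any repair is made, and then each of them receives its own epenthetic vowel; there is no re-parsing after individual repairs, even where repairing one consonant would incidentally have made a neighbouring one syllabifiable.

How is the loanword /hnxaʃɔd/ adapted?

zanaxaʃɔd

Substitution: /h/ → /z/, giving /znxaʃɔd/.
Under (C)V(C), the unsyllabifiable consonants are /z/, /n/ (at most one coda consonant is licensed; onsets are limited to one consonant).
Each unlicensed consonant becomes the onset of a new syllable: /z/ → /za/, /n/ → /na/.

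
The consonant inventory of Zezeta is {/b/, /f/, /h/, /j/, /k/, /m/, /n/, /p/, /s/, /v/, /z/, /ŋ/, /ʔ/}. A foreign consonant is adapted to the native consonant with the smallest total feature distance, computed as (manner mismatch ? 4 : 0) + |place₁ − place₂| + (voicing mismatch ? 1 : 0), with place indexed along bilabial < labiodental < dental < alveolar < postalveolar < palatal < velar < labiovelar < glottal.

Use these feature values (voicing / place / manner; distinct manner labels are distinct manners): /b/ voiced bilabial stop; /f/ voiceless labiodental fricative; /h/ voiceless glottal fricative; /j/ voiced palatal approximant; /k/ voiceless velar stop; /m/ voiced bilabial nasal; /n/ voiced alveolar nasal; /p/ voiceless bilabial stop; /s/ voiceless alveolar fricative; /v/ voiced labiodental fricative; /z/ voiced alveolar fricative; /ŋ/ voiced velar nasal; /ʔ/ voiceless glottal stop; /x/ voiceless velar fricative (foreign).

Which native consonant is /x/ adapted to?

/h/ is closest: same manner (fricative), place distance 2 (velar→glottal), same voicing; total 2. Next closest is /s/ at distance 3.

h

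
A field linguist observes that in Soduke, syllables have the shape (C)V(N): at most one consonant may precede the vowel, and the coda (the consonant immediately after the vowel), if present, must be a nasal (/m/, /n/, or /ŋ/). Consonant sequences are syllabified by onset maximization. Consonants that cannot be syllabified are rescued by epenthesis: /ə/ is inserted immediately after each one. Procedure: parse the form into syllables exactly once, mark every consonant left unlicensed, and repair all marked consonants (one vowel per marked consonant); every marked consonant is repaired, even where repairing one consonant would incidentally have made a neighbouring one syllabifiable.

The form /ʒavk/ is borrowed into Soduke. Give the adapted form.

ʒavəkə

Syllabifying with onset maximization leaves /v/, /k/ stranded (only a nasal (/m/, /n/, or /ŋ/) is licensed in coda position; onsets are limited to one consonant).
Inserting the epenthetic vowel yields /v/ → /və/, /k/ → /kə/.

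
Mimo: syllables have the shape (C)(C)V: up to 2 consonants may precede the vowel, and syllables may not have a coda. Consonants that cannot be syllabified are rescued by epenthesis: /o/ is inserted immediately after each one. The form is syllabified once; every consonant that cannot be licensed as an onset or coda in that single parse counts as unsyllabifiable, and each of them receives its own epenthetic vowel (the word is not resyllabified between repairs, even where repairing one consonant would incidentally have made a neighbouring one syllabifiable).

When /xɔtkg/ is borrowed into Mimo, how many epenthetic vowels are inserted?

The unsyllabifiable consonants are /t/, /k/, /g/; each receives one epenthetic vowel.

3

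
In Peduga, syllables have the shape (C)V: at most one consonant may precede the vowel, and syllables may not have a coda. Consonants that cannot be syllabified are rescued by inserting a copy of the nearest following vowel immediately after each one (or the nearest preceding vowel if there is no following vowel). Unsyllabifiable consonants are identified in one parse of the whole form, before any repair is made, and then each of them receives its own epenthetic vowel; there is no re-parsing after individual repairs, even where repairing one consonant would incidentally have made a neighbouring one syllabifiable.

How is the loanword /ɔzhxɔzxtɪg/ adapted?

Syllabifying with onset maximization leaves /z/, /h/, /z/, /x/, /g/ stranded (no codas are permitted; onsets are limited to one consonant).
Epenthesis after each stranded consonant: /z/ → /zɔ/, /h/ → /hɔ/, /z/ → /zɪ/, /x/ → /xɪ/, /g/ → /gɪ/.

ɔzɔhɔxɔzɪxɪtɪgɪ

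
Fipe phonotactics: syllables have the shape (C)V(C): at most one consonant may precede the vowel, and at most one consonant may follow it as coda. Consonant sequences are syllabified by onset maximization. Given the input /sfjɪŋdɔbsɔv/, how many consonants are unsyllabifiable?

2

The consonants /s/, /f/ cannot be parsed into a legal (C)V(C) syllable (at most one coda consonant is licensed; onsets are limited to one consonant).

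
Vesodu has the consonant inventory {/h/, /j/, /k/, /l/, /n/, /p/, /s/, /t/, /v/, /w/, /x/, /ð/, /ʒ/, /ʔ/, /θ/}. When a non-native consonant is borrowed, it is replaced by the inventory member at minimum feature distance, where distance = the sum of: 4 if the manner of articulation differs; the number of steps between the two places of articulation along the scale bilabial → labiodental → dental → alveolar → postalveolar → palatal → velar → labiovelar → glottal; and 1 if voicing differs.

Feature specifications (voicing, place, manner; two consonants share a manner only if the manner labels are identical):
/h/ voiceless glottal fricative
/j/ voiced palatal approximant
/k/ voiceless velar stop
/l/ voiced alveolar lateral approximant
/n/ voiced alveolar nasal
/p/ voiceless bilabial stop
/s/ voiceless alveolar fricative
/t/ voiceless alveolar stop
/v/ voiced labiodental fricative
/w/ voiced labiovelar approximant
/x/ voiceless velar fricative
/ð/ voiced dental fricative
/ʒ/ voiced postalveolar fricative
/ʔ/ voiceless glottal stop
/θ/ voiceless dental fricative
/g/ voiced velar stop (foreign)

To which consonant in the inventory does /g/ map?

k

/k/ is closest: same manner (stop), place distance 0 (velar→velar), voicing differs (+1); total 1. Next closest is /ʔ/ at distance 3.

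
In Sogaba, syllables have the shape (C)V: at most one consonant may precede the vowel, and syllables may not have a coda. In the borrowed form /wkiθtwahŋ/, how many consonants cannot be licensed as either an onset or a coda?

5

The consonants /w/, /θ/, /t/, /h/, /ŋ/ cannot be parsed into a legal (C)V syllable (no codas are permitted; onsets are limited to one consonant).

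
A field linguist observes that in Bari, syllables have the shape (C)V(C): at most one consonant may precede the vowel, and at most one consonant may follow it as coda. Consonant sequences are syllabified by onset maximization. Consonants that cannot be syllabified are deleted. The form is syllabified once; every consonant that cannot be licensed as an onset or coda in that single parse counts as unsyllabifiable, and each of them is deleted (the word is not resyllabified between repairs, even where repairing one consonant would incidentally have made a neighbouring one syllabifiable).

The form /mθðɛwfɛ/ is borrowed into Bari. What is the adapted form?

ðɛwfɛ

Syllabifying with onset maximization leaves /m/, /θ/ stranded (at most one coda consonant is licensed; onsets are limited to one consonant).
Deletion applies to /m/, /θ/.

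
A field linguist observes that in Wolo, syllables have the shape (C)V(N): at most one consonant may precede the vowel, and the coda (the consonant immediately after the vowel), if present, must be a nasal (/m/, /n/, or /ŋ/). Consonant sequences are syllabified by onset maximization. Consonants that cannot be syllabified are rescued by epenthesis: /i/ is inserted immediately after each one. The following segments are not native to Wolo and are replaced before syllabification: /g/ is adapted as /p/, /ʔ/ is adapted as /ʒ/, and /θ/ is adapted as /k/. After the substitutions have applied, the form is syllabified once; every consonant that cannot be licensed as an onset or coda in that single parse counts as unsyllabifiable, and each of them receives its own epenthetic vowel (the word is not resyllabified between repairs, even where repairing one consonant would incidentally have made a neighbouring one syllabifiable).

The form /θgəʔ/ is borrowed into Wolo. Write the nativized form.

Substitution: /θ/ → /k/, /g/ → /p/, /ʔ/ → /ʒ/, giving /kpəʒ/.
Under (C)V(N), the unsyllabifiable consonants are /k/, /ʒ/ (only a nasal (/m/, /n/, or /ŋ/) is licensed in coda position; onsets are limited to one consonant).
Each unlicensed consonant becomes the onset of a new syllable: /k/ → /ki/, /ʒ/ → /ʒi/.

kipəʒi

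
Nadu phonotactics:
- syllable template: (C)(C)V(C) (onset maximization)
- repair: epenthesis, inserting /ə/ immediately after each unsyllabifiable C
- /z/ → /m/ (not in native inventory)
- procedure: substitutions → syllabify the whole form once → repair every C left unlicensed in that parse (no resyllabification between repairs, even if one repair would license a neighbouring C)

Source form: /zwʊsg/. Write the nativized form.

mwʊsgə

Substitution: /z/ → /m/, giving /mwʊsg/.
The consonants /g/ cannot be parsed into a legal (C)(C)V(C) syllable (at most one coda consonant is licensed; onsets may contain at most 2 consonants).
Epenthesis after each stranded consonant: /g/ → /gə/.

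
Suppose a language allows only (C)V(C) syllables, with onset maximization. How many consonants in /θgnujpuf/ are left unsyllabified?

2

The consonants /θ/, /g/ cannot be parsed into a legal (C)V(C) syllable (at most one coda consonant is licensed; onsets are limited to one consonant).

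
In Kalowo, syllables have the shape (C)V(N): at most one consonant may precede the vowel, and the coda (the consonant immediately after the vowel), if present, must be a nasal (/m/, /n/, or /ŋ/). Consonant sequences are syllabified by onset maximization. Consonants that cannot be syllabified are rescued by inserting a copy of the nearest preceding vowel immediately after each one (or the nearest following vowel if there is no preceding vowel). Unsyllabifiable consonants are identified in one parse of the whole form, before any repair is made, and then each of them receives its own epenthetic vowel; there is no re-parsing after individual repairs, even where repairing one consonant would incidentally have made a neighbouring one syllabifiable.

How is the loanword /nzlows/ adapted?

The consonants /n/, /z/, /w/, /s/ cannot be parsed into a legal (C)V(N) syllable (only a nasal (/m/, /n/, or /ŋ/) is licensed in coda position; onsets are limited to one consonant).
Epenthesis after each stranded consonant: /n/ → /no/, /z/ → /zo/, /w/ → /wo/, /s/ → /so/.

nozolowoso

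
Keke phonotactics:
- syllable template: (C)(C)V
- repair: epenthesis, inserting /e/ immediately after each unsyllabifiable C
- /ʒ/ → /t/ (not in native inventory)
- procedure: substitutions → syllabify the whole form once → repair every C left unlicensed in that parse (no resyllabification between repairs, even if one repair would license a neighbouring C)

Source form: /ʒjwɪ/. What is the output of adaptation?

Substitution: /ʒ/ → /t/, giving /tjwɪ/.
Under (C)(C)V, the unsyllabifiable consonants are /t/ (no codas are permitted; onsets may contain at most 2 consonants).
Epenthesis after each stranded consonant: /t/ → /te/.

tejwɪ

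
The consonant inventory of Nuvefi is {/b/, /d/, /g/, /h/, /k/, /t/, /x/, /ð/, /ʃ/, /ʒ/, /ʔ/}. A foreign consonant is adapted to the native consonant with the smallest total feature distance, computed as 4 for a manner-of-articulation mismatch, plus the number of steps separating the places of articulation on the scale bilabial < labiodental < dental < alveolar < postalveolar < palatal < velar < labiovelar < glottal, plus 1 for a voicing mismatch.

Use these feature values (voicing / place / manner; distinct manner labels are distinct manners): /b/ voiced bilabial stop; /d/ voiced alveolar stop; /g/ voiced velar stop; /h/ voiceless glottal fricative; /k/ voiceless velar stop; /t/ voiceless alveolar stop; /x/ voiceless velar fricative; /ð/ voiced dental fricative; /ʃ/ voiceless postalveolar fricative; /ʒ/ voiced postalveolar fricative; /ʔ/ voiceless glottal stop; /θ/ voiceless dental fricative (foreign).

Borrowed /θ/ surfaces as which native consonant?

/ð/ is closest: same manner (fricative), place distance 0 (dental→dental), voicing differs (+1); total 1. Next closest is /ʃ/ at distance 2.

ð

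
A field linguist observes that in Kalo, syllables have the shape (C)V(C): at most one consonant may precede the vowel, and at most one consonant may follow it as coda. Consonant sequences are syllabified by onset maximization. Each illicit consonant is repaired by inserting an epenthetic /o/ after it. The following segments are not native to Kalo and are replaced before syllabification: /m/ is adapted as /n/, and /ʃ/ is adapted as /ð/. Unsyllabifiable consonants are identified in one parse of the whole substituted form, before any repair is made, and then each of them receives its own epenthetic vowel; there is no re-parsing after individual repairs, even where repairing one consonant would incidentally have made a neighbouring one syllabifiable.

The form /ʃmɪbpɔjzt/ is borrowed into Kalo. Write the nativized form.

ðonɪbpɔjzoto

Substitution: /ʃ/ → /ð/, /m/ → /n/, giving /ðnɪbpɔjzt/.
The consonants /ð/, /z/, /t/ cannot be parsed into a legal (C)V(C) syllable (at most one coda consonant is licensed; onsets are limited to one consonant).
Inserting the epenthetic vowel yields /ð/ → /ðo/, /z/ → /zo/, /t/ → /to/.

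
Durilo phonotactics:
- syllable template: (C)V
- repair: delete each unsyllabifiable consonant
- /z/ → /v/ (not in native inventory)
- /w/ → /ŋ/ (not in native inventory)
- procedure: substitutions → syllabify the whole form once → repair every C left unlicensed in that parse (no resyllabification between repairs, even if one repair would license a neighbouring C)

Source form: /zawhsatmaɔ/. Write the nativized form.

Substitution: /z/ → /v/, /w/ → /ŋ/, giving /vaŋhsatmaɔ/.
Syllabifying with onset maximization leaves /ŋ/, /h/, /t/ stranded (no codas are permitted; onsets are limited to one consonant).
Deleting the stranded consonants removes /ŋ/, /h/, /t/.

vasamaɔ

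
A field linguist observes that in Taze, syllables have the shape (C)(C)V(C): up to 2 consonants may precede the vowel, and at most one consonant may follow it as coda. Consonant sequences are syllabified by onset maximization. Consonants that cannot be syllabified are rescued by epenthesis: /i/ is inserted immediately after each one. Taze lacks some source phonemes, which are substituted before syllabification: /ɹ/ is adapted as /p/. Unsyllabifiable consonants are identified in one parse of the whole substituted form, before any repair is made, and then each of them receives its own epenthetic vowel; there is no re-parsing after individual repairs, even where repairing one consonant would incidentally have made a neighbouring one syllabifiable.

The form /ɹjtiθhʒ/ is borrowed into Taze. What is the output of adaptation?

pijtiθhiʒi

Substitution: /ɹ/ → /p/, giving /pjtiθhʒ/.
The consonants /p/, /h/, /ʒ/ cannot be parsed into a legal (C)(C)V(C) syllable (at most one coda consonant is licensed; onsets may contain at most 2 consonants).
Epenthesis after each stranded consonant: /p/ → /pi/, /h/ → /hi/, /ʒ/ → /ʒi/.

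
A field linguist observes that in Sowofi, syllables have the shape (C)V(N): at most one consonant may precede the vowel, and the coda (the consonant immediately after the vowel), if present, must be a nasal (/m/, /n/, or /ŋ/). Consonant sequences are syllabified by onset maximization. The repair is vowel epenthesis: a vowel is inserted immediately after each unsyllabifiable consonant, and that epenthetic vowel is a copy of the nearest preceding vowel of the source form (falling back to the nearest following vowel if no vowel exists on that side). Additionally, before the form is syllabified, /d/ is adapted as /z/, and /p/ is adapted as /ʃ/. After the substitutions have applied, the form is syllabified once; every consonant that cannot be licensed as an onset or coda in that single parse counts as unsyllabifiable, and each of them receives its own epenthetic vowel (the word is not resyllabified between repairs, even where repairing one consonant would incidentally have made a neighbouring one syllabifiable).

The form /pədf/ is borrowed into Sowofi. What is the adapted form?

Substitution: /p/ → /ʃ/, /d/ → /z/, giving /ʃəzf/.
Under (C)V(N), the unsyllabifiable consonants are /z/, /f/ (only a nasal (/m/, /n/, or /ŋ/) is licensed in coda position; onsets are limited to one consonant).
Inserting the epenthetic vowel yields /z/ → /zə/, /f/ → /fə/.

ʃəzəfə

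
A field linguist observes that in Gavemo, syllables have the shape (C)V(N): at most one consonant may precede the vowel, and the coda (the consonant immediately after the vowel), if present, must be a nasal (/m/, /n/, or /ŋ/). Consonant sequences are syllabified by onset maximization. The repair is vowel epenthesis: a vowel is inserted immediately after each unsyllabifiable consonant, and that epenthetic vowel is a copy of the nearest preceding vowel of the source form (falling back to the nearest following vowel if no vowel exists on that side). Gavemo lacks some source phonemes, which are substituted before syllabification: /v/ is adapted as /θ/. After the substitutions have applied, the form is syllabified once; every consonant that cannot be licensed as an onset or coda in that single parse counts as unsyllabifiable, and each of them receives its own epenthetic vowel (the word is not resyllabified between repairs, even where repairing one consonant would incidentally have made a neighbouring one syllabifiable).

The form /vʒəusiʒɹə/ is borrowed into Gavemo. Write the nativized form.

θəʒəusiʒiɹə

Substitution: /v/ → /θ/, giving /θʒəusiʒɹə/.
Under (C)V(N), the unsyllabifiable consonants are /θ/, /ʒ/ (only a nasal (/m/, /n/, or /ŋ/) is licensed in coda position; onsets are limited to one consonant).
Each unlicensed consonant becomes the onset of a new syllable: /θ/ → /θə/, /ʒ/ → /ʒi/.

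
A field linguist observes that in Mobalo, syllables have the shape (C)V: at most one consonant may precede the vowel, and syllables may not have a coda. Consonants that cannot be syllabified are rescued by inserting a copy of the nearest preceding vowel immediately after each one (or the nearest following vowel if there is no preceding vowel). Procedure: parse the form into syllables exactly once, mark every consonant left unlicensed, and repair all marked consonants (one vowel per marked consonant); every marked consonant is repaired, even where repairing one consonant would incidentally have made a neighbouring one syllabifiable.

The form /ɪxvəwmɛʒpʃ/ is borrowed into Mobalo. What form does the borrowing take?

The consonants /x/, /w/, /ʒ/, /p/, /ʃ/ cannot be parsed into a legal (C)V syllable (no codas are permitted; onsets are limited to one consonant).
Inserting the epenthetic vowel yields /x/ → /xɪ/, /w/ → /wə/, /ʒ/ → /ʒɛ/, /p/ → /pɛ/, /ʃ/ → /ʃɛ/.

ɪxɪvəwəmɛʒɛpɛʃɛ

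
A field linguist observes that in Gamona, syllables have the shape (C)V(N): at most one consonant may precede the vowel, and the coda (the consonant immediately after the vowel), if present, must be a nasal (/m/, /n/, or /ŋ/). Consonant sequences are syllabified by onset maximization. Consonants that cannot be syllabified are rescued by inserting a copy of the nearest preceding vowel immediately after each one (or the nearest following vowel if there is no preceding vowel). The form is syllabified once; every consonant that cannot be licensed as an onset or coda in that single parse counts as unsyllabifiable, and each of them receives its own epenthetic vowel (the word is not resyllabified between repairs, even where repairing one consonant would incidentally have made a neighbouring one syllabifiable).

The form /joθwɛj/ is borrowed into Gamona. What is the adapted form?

joθowɛjɛ

Syllabifying with onset maximization leaves /θ/, /j/ stranded (only a nasal (/m/, /n/, or /ŋ/) is licensed in coda position; onsets are limited to one consonant).
Epenthesis after each stranded consonant: /θ/ → /θo/, /j/ → /jɛ/.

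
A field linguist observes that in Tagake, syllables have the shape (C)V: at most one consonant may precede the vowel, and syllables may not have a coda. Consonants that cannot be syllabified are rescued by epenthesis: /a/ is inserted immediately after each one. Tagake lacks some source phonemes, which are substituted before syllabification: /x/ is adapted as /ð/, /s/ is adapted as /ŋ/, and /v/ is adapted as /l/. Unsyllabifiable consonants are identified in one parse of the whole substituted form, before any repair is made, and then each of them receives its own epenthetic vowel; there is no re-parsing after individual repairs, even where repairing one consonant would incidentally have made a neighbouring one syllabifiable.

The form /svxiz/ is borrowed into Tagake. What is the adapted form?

Substitution: /s/ → /ŋ/, /v/ → /l/, /x/ → /ð/, giving /ŋlðiz/.
Syllabifying with onset maximization leaves /ŋ/, /l/, /z/ stranded (no codas are permitted; onsets are limited to one consonant).
Inserting the epenthetic vowel yields /ŋ/ → /ŋa/, /l/ → /la/, /z/ → /za/.

ŋalaðiza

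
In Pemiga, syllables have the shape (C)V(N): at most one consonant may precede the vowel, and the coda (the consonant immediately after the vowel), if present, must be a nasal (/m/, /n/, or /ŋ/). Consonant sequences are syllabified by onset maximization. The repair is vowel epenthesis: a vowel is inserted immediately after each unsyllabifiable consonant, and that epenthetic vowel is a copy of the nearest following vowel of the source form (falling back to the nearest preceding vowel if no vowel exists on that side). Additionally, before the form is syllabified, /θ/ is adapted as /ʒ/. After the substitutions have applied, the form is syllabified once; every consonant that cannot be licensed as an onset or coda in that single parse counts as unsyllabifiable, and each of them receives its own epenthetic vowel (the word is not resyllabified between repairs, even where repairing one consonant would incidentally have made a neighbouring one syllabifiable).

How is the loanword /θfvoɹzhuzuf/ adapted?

Substitution: /θ/ → /ʒ/, giving /ʒfvoɹzhuzuf/.
Under (C)V(N), the unsyllabifiable consonants are /ʒ/, /f/, /ɹ/, /z/, /f/ (only a nasal (/m/, /n/, or /ŋ/) is licensed in coda position; onsets are limited to one consonant).
Inserting the epenthetic vowel yields /ʒ/ → /ʒo/, /f/ → /fo/, /ɹ/ → /ɹu/, /z/ → /zu/, /f/ → /fu/.

ʒofovoɹuzuhuzufu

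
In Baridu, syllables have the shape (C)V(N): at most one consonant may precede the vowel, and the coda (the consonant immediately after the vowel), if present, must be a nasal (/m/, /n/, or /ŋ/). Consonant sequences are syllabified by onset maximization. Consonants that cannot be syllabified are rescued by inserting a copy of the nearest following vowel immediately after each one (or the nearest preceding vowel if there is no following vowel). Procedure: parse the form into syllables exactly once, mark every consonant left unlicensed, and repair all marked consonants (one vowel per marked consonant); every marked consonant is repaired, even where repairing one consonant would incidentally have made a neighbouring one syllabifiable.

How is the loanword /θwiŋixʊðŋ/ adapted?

Syllabifying with onset maximization leaves /θ/, /ð/, /ŋ/ stranded (only a nasal (/m/, /n/, or /ŋ/) is licensed in coda position; onsets are limited to one consonant).
Inserting the epenthetic vowel yields /θ/ → /θi/, /ð/ → /ðʊ/, /ŋ/ → /ŋʊ/.

θiwiŋixʊðʊŋʊ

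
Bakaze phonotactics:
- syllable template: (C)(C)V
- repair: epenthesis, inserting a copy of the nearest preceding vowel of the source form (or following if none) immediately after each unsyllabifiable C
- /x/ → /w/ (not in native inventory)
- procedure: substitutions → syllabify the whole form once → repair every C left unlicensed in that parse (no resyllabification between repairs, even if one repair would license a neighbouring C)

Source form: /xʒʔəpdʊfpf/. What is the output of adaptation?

Substitution: /x/ → /w/, giving /wʒʔəpdʊfpf/.
Syllabifying with onset maximization leaves /w/, /f/, /p/, /f/ stranded (no codas are permitted; onsets may contain at most 2 consonants).
Inserting the epenthetic vowel yields /w/ → /wə/, /f/ → /fʊ/, /p/ → /pʊ/, /f/ → /fʊ/.

wəʒʔəpdʊfʊpʊfʊ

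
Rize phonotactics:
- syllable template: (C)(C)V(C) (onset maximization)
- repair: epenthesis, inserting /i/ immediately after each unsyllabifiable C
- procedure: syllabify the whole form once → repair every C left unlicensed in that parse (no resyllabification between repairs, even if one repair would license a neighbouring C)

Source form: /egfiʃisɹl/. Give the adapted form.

Under (C)(C)V(C), the unsyllabifiable consonants are /ɹ/, /l/ (at most one coda consonant is licensed; onsets may contain at most 2 consonants).
Inserting the epenthetic vowel yields /ɹ/ → /ɹi/, /l/ → /li/.

egfiʃisɹili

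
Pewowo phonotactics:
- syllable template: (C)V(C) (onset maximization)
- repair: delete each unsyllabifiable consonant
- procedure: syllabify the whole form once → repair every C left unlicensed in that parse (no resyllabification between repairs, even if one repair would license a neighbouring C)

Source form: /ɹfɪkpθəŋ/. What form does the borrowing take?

Under (C)V(C), the unsyllabifiable consonants are /ɹ/, /p/ (at most one coda consonant is licensed; onsets are limited to one consonant).
Each unlicensed consonant is deleted: /ɹ/, /p/.

fɪkθəŋ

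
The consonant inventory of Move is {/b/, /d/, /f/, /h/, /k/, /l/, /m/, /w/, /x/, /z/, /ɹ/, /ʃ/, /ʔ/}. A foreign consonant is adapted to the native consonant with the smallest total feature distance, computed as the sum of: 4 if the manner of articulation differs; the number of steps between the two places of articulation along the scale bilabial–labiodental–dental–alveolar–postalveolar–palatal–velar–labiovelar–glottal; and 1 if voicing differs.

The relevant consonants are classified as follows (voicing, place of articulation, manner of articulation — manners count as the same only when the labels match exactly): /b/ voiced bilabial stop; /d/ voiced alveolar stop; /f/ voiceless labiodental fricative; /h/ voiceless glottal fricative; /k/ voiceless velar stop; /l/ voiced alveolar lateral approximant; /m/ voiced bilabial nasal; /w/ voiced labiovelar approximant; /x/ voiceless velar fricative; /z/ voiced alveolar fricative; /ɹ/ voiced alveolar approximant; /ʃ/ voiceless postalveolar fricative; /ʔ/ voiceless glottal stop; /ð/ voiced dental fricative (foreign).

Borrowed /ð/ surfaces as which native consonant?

z

/z/ is closest: same manner (fricative), place distance 1 (dental→alveolar), same voicing; total 1. Next closest is /f/ at distance 2.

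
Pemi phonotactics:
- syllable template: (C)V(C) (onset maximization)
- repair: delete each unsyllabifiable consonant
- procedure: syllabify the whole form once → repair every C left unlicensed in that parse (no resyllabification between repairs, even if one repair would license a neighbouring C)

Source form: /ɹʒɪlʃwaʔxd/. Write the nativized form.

The consonants /ɹ/, /ʃ/, /x/, /d/ cannot be parsed into a legal (C)V(C) syllable (at most one coda consonant is licensed; onsets are limited to one consonant).
Each unlicensed consonant is deleted: /ɹ/, /ʃ/, /x/, /d/.

ʒɪlwaʔ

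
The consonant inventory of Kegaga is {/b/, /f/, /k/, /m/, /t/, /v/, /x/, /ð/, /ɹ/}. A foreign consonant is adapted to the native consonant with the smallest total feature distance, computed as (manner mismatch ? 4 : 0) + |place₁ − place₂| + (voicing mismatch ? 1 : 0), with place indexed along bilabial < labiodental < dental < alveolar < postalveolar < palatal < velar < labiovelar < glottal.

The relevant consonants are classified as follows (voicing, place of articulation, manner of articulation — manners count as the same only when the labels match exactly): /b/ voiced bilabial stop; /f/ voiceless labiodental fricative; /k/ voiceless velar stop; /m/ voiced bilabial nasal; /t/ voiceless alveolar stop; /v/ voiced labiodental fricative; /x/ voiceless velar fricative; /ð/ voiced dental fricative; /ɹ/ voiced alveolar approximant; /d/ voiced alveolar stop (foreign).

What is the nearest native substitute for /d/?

/t/ is closest: same manner (stop), place distance 0 (alveolar→alveolar), voicing differs (+1); total 1. Next closest is /b/ at distance 3.

t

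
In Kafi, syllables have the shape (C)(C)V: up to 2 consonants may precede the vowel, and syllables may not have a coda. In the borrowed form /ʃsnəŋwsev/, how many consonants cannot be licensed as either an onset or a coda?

3

Under (C)(C)V, the unsyllabifiable consonants are /ʃ/, /ŋ/, /v/ (no codas are permitted; onsets may contain at most 2 consonants).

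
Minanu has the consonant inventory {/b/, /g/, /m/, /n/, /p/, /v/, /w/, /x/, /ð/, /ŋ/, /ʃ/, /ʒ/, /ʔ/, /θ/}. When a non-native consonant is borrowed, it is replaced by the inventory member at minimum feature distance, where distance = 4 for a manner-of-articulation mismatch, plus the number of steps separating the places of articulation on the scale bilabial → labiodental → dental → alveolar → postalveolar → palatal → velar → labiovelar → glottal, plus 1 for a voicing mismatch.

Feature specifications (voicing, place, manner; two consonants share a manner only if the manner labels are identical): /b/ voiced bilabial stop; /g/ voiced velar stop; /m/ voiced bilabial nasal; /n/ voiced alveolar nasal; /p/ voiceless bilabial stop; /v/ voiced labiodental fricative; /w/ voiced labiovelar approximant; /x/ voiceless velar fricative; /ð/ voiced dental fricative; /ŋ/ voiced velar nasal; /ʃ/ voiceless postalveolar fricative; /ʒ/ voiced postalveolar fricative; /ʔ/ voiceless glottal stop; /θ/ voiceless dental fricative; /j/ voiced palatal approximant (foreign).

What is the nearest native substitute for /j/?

/w/ is closest: same manner (approximant), place distance 2 (palatal→labiovelar), same voicing; total 2. Next closest is /g/ at distance 5.

w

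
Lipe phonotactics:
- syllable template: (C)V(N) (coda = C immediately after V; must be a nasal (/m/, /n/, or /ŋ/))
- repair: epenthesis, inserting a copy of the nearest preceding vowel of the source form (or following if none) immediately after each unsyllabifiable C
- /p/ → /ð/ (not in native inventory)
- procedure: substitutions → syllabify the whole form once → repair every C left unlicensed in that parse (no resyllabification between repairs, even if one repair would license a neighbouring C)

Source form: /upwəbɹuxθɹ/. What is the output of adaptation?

Substitution: /p/ → /ð/, giving /uðwəbɹuxθɹ/.
Under (C)V(N), the unsyllabifiable consonants are /ð/, /b/, /x/, /θ/, /ɹ/ (only a nasal (/m/, /n/, or /ŋ/) is licensed in coda position; onsets are limited to one consonant).
Inserting the epenthetic vowel yields /ð/ → /ðu/, /b/ → /bə/, /x/ → /xu/, /θ/ → /θu/, /ɹ/ → /ɹu/.

uðuwəbəɹuxuθuɹu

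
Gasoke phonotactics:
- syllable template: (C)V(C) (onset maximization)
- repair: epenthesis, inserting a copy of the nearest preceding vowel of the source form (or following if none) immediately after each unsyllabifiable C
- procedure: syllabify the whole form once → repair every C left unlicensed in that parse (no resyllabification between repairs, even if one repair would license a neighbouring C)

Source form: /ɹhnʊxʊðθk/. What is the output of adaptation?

ɹʊhʊnʊxʊðθʊkʊ

Syllabifying with onset maximization leaves /ɹ/, /h/, /θ/, /k/ stranded (at most one coda consonant is licensed; onsets are limited to one consonant).
Each unlicensed consonant becomes the onset of a new syllable: /ɹ/ → /ɹʊ/, /h/ → /hʊ/, /θ/ → /θʊ/, /k/ → /kʊ/.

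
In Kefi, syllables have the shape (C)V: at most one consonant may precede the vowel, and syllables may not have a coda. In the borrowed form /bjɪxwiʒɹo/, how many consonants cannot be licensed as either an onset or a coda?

3

Syllabifying with onset maximization leaves /b/, /x/, /ʒ/ stranded (no codas are permitted; onsets are limited to one consonant).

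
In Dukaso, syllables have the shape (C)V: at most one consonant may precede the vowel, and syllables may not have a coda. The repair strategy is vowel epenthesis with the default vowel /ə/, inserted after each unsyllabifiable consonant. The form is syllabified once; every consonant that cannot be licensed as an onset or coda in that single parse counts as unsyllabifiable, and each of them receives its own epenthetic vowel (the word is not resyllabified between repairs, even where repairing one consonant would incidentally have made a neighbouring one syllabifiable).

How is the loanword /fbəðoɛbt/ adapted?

fəbəðoɛbətə

Syllabifying with onset maximization leaves /f/, /b/, /t/ stranded (no codas are permitted; onsets are limited to one consonant).
Epenthesis after each stranded consonant: /f/ → /fə/, /b/ → /bə/, /t/ → /tə/.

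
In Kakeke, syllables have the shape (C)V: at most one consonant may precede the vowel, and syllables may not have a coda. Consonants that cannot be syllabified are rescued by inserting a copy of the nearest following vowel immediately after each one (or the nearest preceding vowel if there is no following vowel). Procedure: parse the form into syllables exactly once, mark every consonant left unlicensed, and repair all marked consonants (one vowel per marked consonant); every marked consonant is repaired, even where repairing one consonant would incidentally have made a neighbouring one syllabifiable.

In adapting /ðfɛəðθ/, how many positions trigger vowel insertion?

The unsyllabifiable consonants are /ð/, /ð/, /θ/; each receives one epenthetic vowel.

3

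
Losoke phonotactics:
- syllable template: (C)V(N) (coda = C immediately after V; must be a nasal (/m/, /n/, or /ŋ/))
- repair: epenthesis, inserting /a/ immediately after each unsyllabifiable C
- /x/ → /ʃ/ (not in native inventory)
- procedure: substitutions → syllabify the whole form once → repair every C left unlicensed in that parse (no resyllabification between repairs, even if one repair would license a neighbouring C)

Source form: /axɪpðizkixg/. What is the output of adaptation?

Substitution: /x/ → /ʃ/, giving /aʃɪpðizkiʃg/.
The consonants /p/, /z/, /ʃ/, /g/ cannot be parsed into a legal (C)V(N) syllable (only a nasal (/m/, /n/, or /ŋ/) is licensed in coda position; onsets are limited to one consonant).
Inserting the epenthetic vowel yields /p/ → /pa/, /z/ → /za/, /ʃ/ → /ʃa/, /g/ → /ga/.

aʃɪpaðizakiʃaga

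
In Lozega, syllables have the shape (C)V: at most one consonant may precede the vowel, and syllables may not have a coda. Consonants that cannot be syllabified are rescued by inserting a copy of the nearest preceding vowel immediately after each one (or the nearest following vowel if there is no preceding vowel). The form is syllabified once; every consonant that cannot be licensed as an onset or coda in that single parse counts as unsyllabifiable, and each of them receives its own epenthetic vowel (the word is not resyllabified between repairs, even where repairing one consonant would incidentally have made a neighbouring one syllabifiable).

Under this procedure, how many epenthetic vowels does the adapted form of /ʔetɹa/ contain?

1

The unsyllabifiable consonants are /t/; each receives one epenthetic vowel.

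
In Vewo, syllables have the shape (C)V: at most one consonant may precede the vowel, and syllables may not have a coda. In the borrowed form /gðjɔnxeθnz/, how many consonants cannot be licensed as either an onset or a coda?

6

Syllabifying with onset maximization leaves /g/, /ð/, /n/, /θ/, /n/, /z/ stranded (no codas are permitted; onsets are limited to one consonant).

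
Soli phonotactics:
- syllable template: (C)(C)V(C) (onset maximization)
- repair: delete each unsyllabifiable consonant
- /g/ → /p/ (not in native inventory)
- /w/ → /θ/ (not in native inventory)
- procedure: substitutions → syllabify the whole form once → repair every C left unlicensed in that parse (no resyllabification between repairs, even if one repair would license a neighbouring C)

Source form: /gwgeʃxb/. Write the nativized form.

Substitution: /g/ → /p/, /w/ → /θ/, giving /pθpeʃxb/.
Under (C)(C)V(C), the unsyllabifiable consonants are /p/, /x/, /b/ (at most one coda consonant is licensed; onsets may contain at most 2 consonants).
Each unlicensed consonant is deleted: /p/, /x/, /b/.

θpeʃ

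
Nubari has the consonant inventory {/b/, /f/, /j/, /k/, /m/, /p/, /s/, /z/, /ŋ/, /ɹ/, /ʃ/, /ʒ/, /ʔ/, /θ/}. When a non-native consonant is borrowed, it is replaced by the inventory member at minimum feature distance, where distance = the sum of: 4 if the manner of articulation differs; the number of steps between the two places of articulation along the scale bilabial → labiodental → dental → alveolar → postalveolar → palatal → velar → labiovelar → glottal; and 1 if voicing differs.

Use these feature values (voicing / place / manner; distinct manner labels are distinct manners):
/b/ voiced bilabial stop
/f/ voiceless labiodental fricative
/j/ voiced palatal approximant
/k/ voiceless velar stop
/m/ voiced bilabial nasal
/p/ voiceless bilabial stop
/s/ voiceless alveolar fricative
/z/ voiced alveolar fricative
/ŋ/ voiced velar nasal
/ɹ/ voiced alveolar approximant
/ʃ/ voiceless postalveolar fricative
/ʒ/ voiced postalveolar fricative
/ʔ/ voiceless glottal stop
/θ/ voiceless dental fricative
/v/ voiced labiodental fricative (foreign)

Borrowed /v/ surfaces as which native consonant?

f

/f/ is closest: same manner (fricative), place distance 0 (labiodental→labiodental), voicing differs (+1); total 1. Next closest is /z/ at distance 2.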